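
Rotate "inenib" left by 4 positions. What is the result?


Input: "inenib", rotate left by 4
First 4 characters: "inen"
Remaining characters: "ib"
Concatenate remaining + first: "ib" + "inen" = "ibinen"

ibinen


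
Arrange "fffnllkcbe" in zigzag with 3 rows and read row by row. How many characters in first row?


Zigzag "fffnllkcbe" into 3 rows:
Placing characters:
  'f' => row 0
  'f' => row 1
  'f' => row 2
  'n' => row 1
  'l' => row 0
  'l' => row 1
  'k' => row 2
  'c' => row 1
  'b' => row 0
  'e' => row 1
Rows:
  Row 0: "flb"
  Row 1: "fnlce"
  Row 2: "fk"
First row length: 3

3


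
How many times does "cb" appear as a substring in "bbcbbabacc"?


Searching for "cb" in "bbcbbabacc"
Scanning each position:
  Position 0: "bb" => no
  Position 1: "bc" => no
  Position 2: "cb" => MATCH
  Position 3: "bb" => no
  Position 4: "ba" => no
  Position 5: "ab" => no
  Position 6: "ba" => no
  Position 7: "ac" => no
  Position 8: "cc" => no
Total occurrences: 1

1


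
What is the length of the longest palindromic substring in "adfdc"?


Input: "adfdc"
Checking substrings for palindromes:
  [1:4] "dfd" (len 3) => palindrome
Longest palindromic substring: "dfd" with length 3

3


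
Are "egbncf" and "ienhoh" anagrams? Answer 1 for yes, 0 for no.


Strings: "egbncf", "ienhoh"
Sorted first:  bcefgn
Sorted second: ehhino
Differ at position 0: 'b' vs 'e' => not anagrams

0


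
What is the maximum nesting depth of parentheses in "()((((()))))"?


Input: "()((((()))))"
Tracking depth:
  Position 0 '(': depth becomes 1
  Position 1 ')': depth becomes 0
  Position 2 '(': depth becomes 1
  Position 3 '(': depth becomes 2
  Position 4 '(': depth becomes 3
  Position 5 '(': depth becomes 4
  Position 6 '(': depth becomes 5
  Position 7 ')': depth becomes 4
  Position 8 ')': depth becomes 3
  Position 9 ')': depth becomes 2
  Position 10 ')': depth becomes 1
  Position 11 ')': depth becomes 0
Maximum depth reached: 5

5


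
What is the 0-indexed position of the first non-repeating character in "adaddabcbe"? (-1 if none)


Input: adaddabcbe
Character frequencies:
  'a': 3
  'b': 2
  'c': 1
  'd': 3
  'e': 1
Scanning left to right for freq == 1:
  Position 0 ('a'): freq=3, skip
  Position 1 ('d'): freq=3, skip
  Position 2 ('a'): freq=3, skip
  Position 3 ('d'): freq=3, skip
  Position 4 ('d'): freq=3, skip
  Position 5 ('a'): freq=3, skip
  Position 6 ('b'): freq=2, skip
  Position 7 ('c'): unique! => answer = 7

7


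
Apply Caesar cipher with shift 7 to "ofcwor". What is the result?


Caesar cipher: shift "ofcwor" by 7
  'o' (pos 14) + 7 = pos 21 = 'v'
  'f' (pos 5) + 7 = pos 12 = 'm'
  'c' (pos 2) + 7 = pos 9 = 'j'
  'w' (pos 22) + 7 = pos 3 = 'd'
  'o' (pos 14) + 7 = pos 21 = 'v'
  'r' (pos 17) + 7 = pos 24 = 'y'
Result: vmjdvy

vmjdvy


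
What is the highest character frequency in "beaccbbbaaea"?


Input: beaccbbbaaea
Character counts:
  'a': 4
  'b': 4
  'c': 2
  'e': 2
Maximum frequency: 4

4


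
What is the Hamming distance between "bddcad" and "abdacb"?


Comparing "bddcad" and "abdacb" position by position:
  Position 0: 'b' vs 'a' => differ
  Position 1: 'd' vs 'b' => differ
  Position 2: 'd' vs 'd' => same
  Position 3: 'c' vs 'a' => differ
  Position 4: 'a' vs 'c' => differ
  Position 5: 'd' vs 'b' => differ
Total differences (Hamming distance): 5

5


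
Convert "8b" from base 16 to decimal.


Input: "8b" in base 16
Positional expansion:
  Digit '8' (value 8) x 16^1 = 128
  Digit 'b' (value 11) x 16^0 = 11
Sum = 139

139


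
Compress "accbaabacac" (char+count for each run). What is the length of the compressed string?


Input: accbaabacac
Runs:
  'a' x 1 => "a1"
  'c' x 2 => "c2"
  'b' x 1 => "b1"
  'a' x 2 => "a2"
  'b' x 1 => "b1"
  'a' x 1 => "a1"
  'c' x 1 => "c1"
  'a' x 1 => "a1"
  'c' x 1 => "c1"
Compressed: "a1c2b1a2b1a1c1a1c1"
Compressed length: 18

18


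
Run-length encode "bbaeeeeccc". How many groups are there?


Input: bbaeeeeccc
Scanning for consecutive runs:
  Group 1: 'b' x 2 (positions 0-1)
  Group 2: 'a' x 1 (positions 2-2)
  Group 3: 'e' x 4 (positions 3-6)
  Group 4: 'c' x 3 (positions 7-9)
Total groups: 4

4


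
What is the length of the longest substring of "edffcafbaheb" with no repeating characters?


Input: "edffcafbaheb"
Sliding window (track last position of each char):
  Position 0 ('e'): window [0,0] length 1 -- new best
  Position 1 ('d'): window [0,1] length 2 -- new best
  Position 2 ('f'): window [0,2] length 3 -- new best
  Position 3 ('f'): repeat (last at 2), move window start to 3
  Position 3 ('f'): window [3,3] length 1
  Position 4 ('c'): window [3,4] length 2
  Position 5 ('a'): window [3,5] length 3
  Position 6 ('f'): repeat (last at 3), move window start to 4
  Position 6 ('f'): window [4,6] length 3
  Position 7 ('b'): window [4,7] length 4 -- new best
  Position 8 ('a'): repeat (last at 5), move window start to 6
  Position 8 ('a'): window [6,8] length 3
  Position 9 ('h'): window [6,9] length 4
  Position 10 ('e'): window [6,10] length 5 -- new best
  Position 11 ('b'): repeat (last at 7), move window start to 8
  Position 11 ('b'): window [8,11] length 4
Longest substring with no repeats: "fbahe" with length 5

5


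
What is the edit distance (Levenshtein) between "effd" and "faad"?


Computing edit distance: "effd" -> "faad"
DP table:
           f    a    a    d
      0    1    2    3    4
  e   1    1    2    3    4
  f   2    1    2    3    4
  f   3    2    2    3    4
  d   4    3    3    3    3
Edit distance = dp[4][4] = 3

3


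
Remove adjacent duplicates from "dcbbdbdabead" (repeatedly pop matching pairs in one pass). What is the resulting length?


Input: dcbbdbdabead
Stack-based adjacent duplicate removal:
  Read 'd': push. Stack: d
  Read 'c': push. Stack: dc
  Read 'b': push. Stack: dcb
  Read 'b': matches stack top 'b' => pop. Stack: dc
  Read 'd': push. Stack: dcd
  Read 'b': push. Stack: dcdb
  Read 'd': push. Stack: dcdbd
  Read 'a': push. Stack: dcdbda
  Read 'b': push. Stack: dcdbdab
  Read 'e': push. Stack: dcdbdabe
  Read 'a': push. Stack: dcdbdabea
  Read 'd': push. Stack: dcdbdabead
Final stack: "dcdbdabead" (length 10)

10


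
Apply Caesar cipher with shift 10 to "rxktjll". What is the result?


Caesar cipher: shift "rxktjll" by 10
  'r' (pos 17) + 10 = pos 1 = 'b'
  'x' (pos 23) + 10 = pos 7 = 'h'
  'k' (pos 10) + 10 = pos 20 = 'u'
  't' (pos 19) + 10 = pos 3 = 'd'
  'j' (pos 9) + 10 = pos 19 = 't'
  'l' (pos 11) + 10 = pos 21 = 'v'
  'l' (pos 11) + 10 = pos 21 = 'v'
Result: bhudtvv

bhudtvv


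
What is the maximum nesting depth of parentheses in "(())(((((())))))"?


Input: "(())(((((())))))"
Tracking depth:
  Position 0 '(': depth becomes 1
  Position 1 '(': depth becomes 2
  Position 2 ')': depth becomes 1
  Position 3 ')': depth becomes 0
  Position 4 '(': depth becomes 1
  Position 5 '(': depth becomes 2
  Position 6 '(': depth becomes 3
  Position 7 '(': depth becomes 4
  Position 8 '(': depth becomes 5
  Position 9 '(': depth becomes 6
  Position 10 ')': depth becomes 5
  Position 11 ')': depth becomes 4
  Position 12 ')': depth becomes 3
  Position 13 ')': depth becomes 2
  Position 14 ')': depth becomes 1
  Position 15 ')': depth becomes 0
Maximum depth reached: 6

6


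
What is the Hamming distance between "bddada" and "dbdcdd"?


Comparing "bddada" and "dbdcdd" position by position:
  Position 0: 'b' vs 'd' => differ
  Position 1: 'd' vs 'b' => differ
  Position 2: 'd' vs 'd' => same
  Position 3: 'a' vs 'c' => differ
  Position 4: 'd' vs 'd' => same
  Position 5: 'a' vs 'd' => differ
Total differences (Hamming distance): 4

4


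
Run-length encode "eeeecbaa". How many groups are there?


Input: eeeecbaa
Scanning for consecutive runs:
  Group 1: 'e' x 4 (positions 0-3)
  Group 2: 'c' x 1 (positions 4-4)
  Group 3: 'b' x 1 (positions 5-5)
  Group 4: 'a' x 2 (positions 6-7)
Total groups: 4

4


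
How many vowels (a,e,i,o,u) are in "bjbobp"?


Input: bjbobp
Checking each character:
  'b' at position 0: consonant
  'j' at position 1: consonant
  'b' at position 2: consonant
  'o' at position 3: vowel (running total: 1)
  'b' at position 4: consonant
  'p' at position 5: consonant
Total vowels: 1

1


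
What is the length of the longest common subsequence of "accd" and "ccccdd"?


LCS of "accd" and "ccccdd"
DP table:
           c    c    c    c    d    d
      0    0    0    0    0    0    0
  a   0    0    0    0    0    0    0
  c   0    1    1    1    1    1    1
  c   0    1    2    2    2    2    2
  d   0    1    2    2    2    3    3
LCS length = dp[4][6] = 3

3


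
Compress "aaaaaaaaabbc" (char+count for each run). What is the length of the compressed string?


Input: aaaaaaaaabbc
Runs:
  'a' x 9 => "a9"
  'b' x 2 => "b2"
  'c' x 1 => "c1"
Compressed: "a9b2c1"
Compressed length: 6

6


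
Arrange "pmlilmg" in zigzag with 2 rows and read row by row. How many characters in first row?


Zigzag "pmlilmg" into 2 rows:
Placing characters:
  'p' => row 0
  'm' => row 1
  'l' => row 0
  'i' => row 1
  'l' => row 0
  'm' => row 1
  'g' => row 0
Rows:
  Row 0: "pllg"
  Row 1: "mim"
First row length: 4

4


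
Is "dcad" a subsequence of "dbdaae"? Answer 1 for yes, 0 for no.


Check if "dcad" is a subsequence of "dbdaae"
Greedy scan:
  Position 0 ('d'): matches sub[0] = 'd'
  Position 1 ('b'): no match needed
  Position 2 ('d'): no match needed
  Position 3 ('a'): no match needed
  Position 4 ('a'): no match needed
  Position 5 ('e'): no match needed
Only matched 1/4 characters => not a subsequence

0


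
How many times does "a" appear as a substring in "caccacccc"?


Searching for "a" in "caccacccc"
Scanning each position:
  Position 0: "c" => no
  Position 1: "a" => MATCH
  Position 2: "c" => no
  Position 3: "c" => no
  Position 4: "a" => MATCH
  Position 5: "c" => no
  Position 6: "c" => no
  Position 7: "c" => no
  Position 8: "c" => no
Total occurrences: 2

2


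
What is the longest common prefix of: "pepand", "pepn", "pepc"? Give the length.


Words: pepand, pepn, pepc
  Position 0: all 'p' => match
  Position 1: all 'e' => match
  Position 2: all 'p' => match
  Position 3: ('a', 'n', 'c') => mismatch, stop
LCP = "pep" (length 3)

3


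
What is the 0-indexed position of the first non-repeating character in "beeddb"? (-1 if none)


Input: beeddb
Character frequencies:
  'b': 2
  'd': 2
  'e': 2
Scanning left to right for freq == 1:
  Position 0 ('b'): freq=2, skip
  Position 1 ('e'): freq=2, skip
  Position 2 ('e'): freq=2, skip
  Position 3 ('d'): freq=2, skip
  Position 4 ('d'): freq=2, skip
  Position 5 ('b'): freq=2, skip
  No unique character found => answer = -1

-1


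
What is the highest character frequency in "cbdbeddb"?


Input: cbdbeddb
Character counts:
  'b': 3
  'c': 1
  'd': 3
  'e': 1
Maximum frequency: 3

3


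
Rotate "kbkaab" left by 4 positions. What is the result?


Input: "kbkaab", rotate left by 4
First 4 characters: "kbka"
Remaining characters: "ab"
Concatenate remaining + first: "ab" + "kbka" = "abkbka"

abkbka


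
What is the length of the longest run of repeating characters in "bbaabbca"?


Input: "bbaabbca"
Scanning for longest run:
  Position 1 ('b'): continues run of 'b', length=2
  Position 2 ('a'): new char, reset run to 1
  Position 3 ('a'): continues run of 'a', length=2
  Position 4 ('b'): new char, reset run to 1
  Position 5 ('b'): continues run of 'b', length=2
  Position 6 ('c'): new char, reset run to 1
  Position 7 ('a'): new char, reset run to 1
Longest run: 'b' with length 2

2


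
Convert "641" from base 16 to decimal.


Input: "641" in base 16
Positional expansion:
  Digit '6' (value 6) x 16^2 = 1536
  Digit '4' (value 4) x 16^1 = 64
  Digit '1' (value 1) x 16^0 = 1
Sum = 1601

1601


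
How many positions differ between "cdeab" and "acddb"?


Comparing "cdeab" and "acddb" position by position:
  Position 0: 'c' vs 'a' => DIFFER
  Position 1: 'd' vs 'c' => DIFFER
  Position 2: 'e' vs 'd' => DIFFER
  Position 3: 'a' vs 'd' => DIFFER
  Position 4: 'b' vs 'b' => same
Positions that differ: 4

4


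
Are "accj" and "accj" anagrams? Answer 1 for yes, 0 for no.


Strings: "accj", "accj"
Sorted first:  accj
Sorted second: accj
Sorted forms match => anagrams

1


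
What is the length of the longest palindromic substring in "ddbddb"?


Input: "ddbddb"
Checking substrings for palindromes:
  [0:5] "ddbdd" (len 5) => palindrome
  [2:6] "bddb" (len 4) => palindrome
  [1:4] "dbd" (len 3) => palindrome
  [0:2] "dd" (len 2) => palindrome
  [3:5] "dd" (len 2) => palindrome
Longest palindromic substring: "ddbdd" with length 5

5


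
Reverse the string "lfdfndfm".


Input: lfdfndfm
Reading characters right to left:
  Position 7: 'm'
  Position 6: 'f'
  Position 5: 'd'
  Position 4: 'n'
  Position 3: 'f'
  Position 2: 'd'
  Position 1: 'f'
  Position 0: 'l'
Reversed: mfdnfdfl

mfdnfdfl


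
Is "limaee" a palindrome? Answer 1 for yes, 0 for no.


Input: limaee
Reversed: eeamil
  Compare pos 0 ('l') with pos 5 ('e'): MISMATCH
  Compare pos 1 ('i') with pos 4 ('e'): MISMATCH
  Compare pos 2 ('m') with pos 3 ('a'): MISMATCH
Result: not a palindrome

0


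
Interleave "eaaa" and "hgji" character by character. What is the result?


Interleaving "eaaa" and "hgji":
  Position 0: 'e' from first, 'h' from second => "eh"
  Position 1: 'a' from first, 'g' from second => "ag"
  Position 2: 'a' from first, 'j' from second => "aj"
  Position 3: 'a' from first, 'i' from second => "ai"
Result: ehagajai

ehagajai


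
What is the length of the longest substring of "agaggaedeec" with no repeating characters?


Input: "agaggaedeec"
Sliding window (track last position of each char):
  Position 0 ('a'): window [0,0] length 1 -- new best
  Position 1 ('g'): window [0,1] length 2 -- new best
  Position 2 ('a'): repeat (last at 0), move window start to 1
  Position 2 ('a'): window [1,2] length 2
  Position 3 ('g'): repeat (last at 1), move window start to 2
  Position 3 ('g'): window [2,3] length 2
  Position 4 ('g'): repeat (last at 3), move window start to 4
  Position 4 ('g'): window [4,4] length 1
  Position 5 ('a'): window [4,5] length 2
  Position 6 ('e'): window [4,6] length 3 -- new best
  Position 7 ('d'): window [4,7] length 4 -- new best
  Position 8 ('e'): repeat (last at 6), move window start to 7
  Position 8 ('e'): window [7,8] length 2
  Position 9 ('e'): repeat (last at 8), move window start to 9
  Position 9 ('e'): window [9,9] length 1
  Position 10 ('c'): window [9,10] length 2
Longest substring with no repeats: "gaed" with length 4

4


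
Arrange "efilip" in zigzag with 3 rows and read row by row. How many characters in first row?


Zigzag "efilip" into 3 rows:
Placing characters:
  'e' => row 0
  'f' => row 1
  'i' => row 2
  'l' => row 1
  'i' => row 0
  'p' => row 1
Rows:
  Row 0: "ei"
  Row 1: "flp"
  Row 2: "i"
First row length: 2

2


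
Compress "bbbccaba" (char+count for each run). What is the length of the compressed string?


Input: bbbccaba
Runs:
  'b' x 3 => "b3"
  'c' x 2 => "c2"
  'a' x 1 => "a1"
  'b' x 1 => "b1"
  'a' x 1 => "a1"
Compressed: "b3c2a1b1a1"
Compressed length: 10

10


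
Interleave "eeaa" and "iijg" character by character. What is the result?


Interleaving "eeaa" and "iijg":
  Position 0: 'e' from first, 'i' from second => "ei"
  Position 1: 'e' from first, 'i' from second => "ei"
  Position 2: 'a' from first, 'j' from second => "aj"
  Position 3: 'a' from first, 'g' from second => "ag"
Result: eieiajag

eieiajag


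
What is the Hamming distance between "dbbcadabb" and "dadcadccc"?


Comparing "dbbcadabb" and "dadcadccc" position by position:
  Position 0: 'd' vs 'd' => same
  Position 1: 'b' vs 'a' => differ
  Position 2: 'b' vs 'd' => differ
  Position 3: 'c' vs 'c' => same
  Position 4: 'a' vs 'a' => same
  Position 5: 'd' vs 'd' => same
  Position 6: 'a' vs 'c' => differ
  Position 7: 'b' vs 'c' => differ
  Position 8: 'b' vs 'c' => differ
Total differences (Hamming distance): 5

5


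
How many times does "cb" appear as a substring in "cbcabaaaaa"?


Searching for "cb" in "cbcabaaaaa"
Scanning each position:
  Position 0: "cb" => MATCH
  Position 1: "bc" => no
  Position 2: "ca" => no
  Position 3: "ab" => no
  Position 4: "ba" => no
  Position 5: "aa" => no
  Position 6: "aa" => no
  Position 7: "aa" => no
  Position 8: "aa" => no
Total occurrences: 1

1


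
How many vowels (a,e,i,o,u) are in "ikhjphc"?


Input: ikhjphc
Checking each character:
  'i' at position 0: vowel (running total: 1)
  'k' at position 1: consonant
  'h' at position 2: consonant
  'j' at position 3: consonant
  'p' at position 4: consonant
  'h' at position 5: consonant
  'c' at position 6: consonant
Total vowels: 1

1


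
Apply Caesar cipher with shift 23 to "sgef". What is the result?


Caesar cipher: shift "sgef" by 23
  's' (pos 18) + 23 = pos 15 = 'p'
  'g' (pos 6) + 23 = pos 3 = 'd'
  'e' (pos 4) + 23 = pos 1 = 'b'
  'f' (pos 5) + 23 = pos 2 = 'c'
Result: pdbc

pdbc


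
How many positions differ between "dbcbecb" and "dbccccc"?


Comparing "dbcbecb" and "dbccccc" position by position:
  Position 0: 'd' vs 'd' => same
  Position 1: 'b' vs 'b' => same
  Position 2: 'c' vs 'c' => same
  Position 3: 'b' vs 'c' => DIFFER
  Position 4: 'e' vs 'c' => DIFFER
  Position 5: 'c' vs 'c' => same
  Position 6: 'b' vs 'c' => DIFFER
Positions that differ: 3

3


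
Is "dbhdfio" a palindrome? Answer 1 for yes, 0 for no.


Input: dbhdfio
Reversed: oifdhbd
  Compare pos 0 ('d') with pos 6 ('o'): MISMATCH
  Compare pos 1 ('b') with pos 5 ('i'): MISMATCH
  Compare pos 2 ('h') with pos 4 ('f'): MISMATCH
Result: not a palindrome

0


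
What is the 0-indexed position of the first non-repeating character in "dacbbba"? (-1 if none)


Input: dacbbba
Character frequencies:
  'a': 2
  'b': 3
  'c': 1
  'd': 1
Scanning left to right for freq == 1:
  Position 0 ('d'): unique! => answer = 0

0


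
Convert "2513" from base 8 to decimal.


Input: "2513" in base 8
Positional expansion:
  Digit '2' (value 2) x 8^3 = 1024
  Digit '5' (value 5) x 8^2 = 320
  Digit '1' (value 1) x 8^1 = 8
  Digit '3' (value 3) x 8^0 = 3
Sum = 1355

1355


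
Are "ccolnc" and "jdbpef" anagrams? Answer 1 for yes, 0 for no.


Strings: "ccolnc", "jdbpef"
Sorted first:  ccclno
Sorted second: bdefjp
Differ at position 0: 'c' vs 'b' => not anagrams

0


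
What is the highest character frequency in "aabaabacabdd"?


Input: aabaabacabdd
Character counts:
  'a': 6
  'b': 3
  'c': 1
  'd': 2
Maximum frequency: 6

6


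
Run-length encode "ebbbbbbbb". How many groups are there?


Input: ebbbbbbbb
Scanning for consecutive runs:
  Group 1: 'e' x 1 (positions 0-0)
  Group 2: 'b' x 8 (positions 1-8)
Total groups: 2

2


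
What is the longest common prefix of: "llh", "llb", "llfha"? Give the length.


Words: llh, llb, llfha
  Position 0: all 'l' => match
  Position 1: all 'l' => match
  Position 2: ('h', 'b', 'f') => mismatch, stop
LCP = "ll" (length 2)

2


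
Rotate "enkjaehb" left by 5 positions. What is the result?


Input: "enkjaehb", rotate left by 5
First 5 characters: "enkja"
Remaining characters: "ehb"
Concatenate remaining + first: "ehb" + "enkja" = "ehbenkja"

ehbenkja


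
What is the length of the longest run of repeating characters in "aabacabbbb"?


Input: "aabacabbbb"
Scanning for longest run:
  Position 1 ('a'): continues run of 'a', length=2
  Position 2 ('b'): new char, reset run to 1
  Position 3 ('a'): new char, reset run to 1
  Position 4 ('c'): new char, reset run to 1
  Position 5 ('a'): new char, reset run to 1
  Position 6 ('b'): new char, reset run to 1
  Position 7 ('b'): continues run of 'b', length=2
  Position 8 ('b'): continues run of 'b', length=3
  Position 9 ('b'): continues run of 'b', length=4
Longest run: 'b' with length 4

4


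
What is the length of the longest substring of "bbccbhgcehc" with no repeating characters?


Input: "bbccbhgcehc"
Sliding window (track last position of each char):
  Position 0 ('b'): window [0,0] length 1 -- new best
  Position 1 ('b'): repeat (last at 0), move window start to 1
  Position 1 ('b'): window [1,1] length 1
  Position 2 ('c'): window [1,2] length 2 -- new best
  Position 3 ('c'): repeat (last at 2), move window start to 3
  Position 3 ('c'): window [3,3] length 1
  Position 4 ('b'): window [3,4] length 2
  Position 5 ('h'): window [3,5] length 3 -- new best
  Position 6 ('g'): window [3,6] length 4 -- new best
  Position 7 ('c'): repeat (last at 3), move window start to 4
  Position 7 ('c'): window [4,7] length 4
  Position 8 ('e'): window [4,8] length 5 -- new best
  Position 9 ('h'): repeat (last at 5), move window start to 6
  Position 9 ('h'): window [6,9] length 4
  Position 10 ('c'): repeat (last at 7), move window start to 8
  Position 10 ('c'): window [8,10] length 3
Longest substring with no repeats: "bhgce" with length 5

5


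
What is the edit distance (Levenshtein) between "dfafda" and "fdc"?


Computing edit distance: "dfafda" -> "fdc"
DP table:
           f    d    c
      0    1    2    3
  d   1    1    1    2
  f   2    1    2    2
  a   3    2    2    3
  f   4    3    3    3
  d   5    4    3    4
  a   6    5    4    4
Edit distance = dp[6][3] = 4

4


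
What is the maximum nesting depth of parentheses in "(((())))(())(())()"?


Input: "(((())))(())(())()"
Tracking depth:
  Position 0 '(': depth becomes 1
  Position 1 '(': depth becomes 2
  Position 2 '(': depth becomes 3
  Position 3 '(': depth becomes 4
  Position 4 ')': depth becomes 3
  Position 5 ')': depth becomes 2
  Position 6 ')': depth becomes 1
  Position 7 ')': depth becomes 0
  Position 8 '(': depth becomes 1
  Position 9 '(': depth becomes 2
  Position 10 ')': depth becomes 1
  Position 11 ')': depth becomes 0
  Position 12 '(': depth becomes 1
  Position 13 '(': depth becomes 2
  Position 14 ')': depth becomes 1
  Position 15 ')': depth becomes 0
  Position 16 '(': depth becomes 1
  Position 17 ')': depth becomes 0
Maximum depth reached: 4

4


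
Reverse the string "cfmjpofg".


Input: cfmjpofg
Reading characters right to left:
  Position 7: 'g'
  Position 6: 'f'
  Position 5: 'o'
  Position 4: 'p'
  Position 3: 'j'
  Position 2: 'm'
  Position 1: 'f'
  Position 0: 'c'
Reversed: gfopjmfc

gfopjmfc


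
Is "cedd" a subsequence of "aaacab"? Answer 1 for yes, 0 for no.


Check if "cedd" is a subsequence of "aaacab"
Greedy scan:
  Position 0 ('a'): no match needed
  Position 1 ('a'): no match needed
  Position 2 ('a'): no match needed
  Position 3 ('c'): matches sub[0] = 'c'
  Position 4 ('a'): no match needed
  Position 5 ('b'): no match needed
Only matched 1/4 characters => not a subsequence

0


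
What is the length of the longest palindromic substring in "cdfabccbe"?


Input: "cdfabccbe"
Checking substrings for palindromes:
  [4:8] "bccb" (len 4) => palindrome
  [5:7] "cc" (len 2) => palindrome
Longest palindromic substring: "bccb" with length 4

4


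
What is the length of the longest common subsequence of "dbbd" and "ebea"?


LCS of "dbbd" and "ebea"
DP table:
           e    b    e    a
      0    0    0    0    0
  d   0    0    0    0    0
  b   0    0    1    1    1
  b   0    0    1    1    1
  d   0    0    1    1    1
LCS length = dp[4][4] = 1

1


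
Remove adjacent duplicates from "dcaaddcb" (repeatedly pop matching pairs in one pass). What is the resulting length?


Input: dcaaddcb
Stack-based adjacent duplicate removal:
  Read 'd': push. Stack: d
  Read 'c': push. Stack: dc
  Read 'a': push. Stack: dca
  Read 'a': matches stack top 'a' => pop. Stack: dc
  Read 'd': push. Stack: dcd
  Read 'd': matches stack top 'd' => pop. Stack: dc
  Read 'c': matches stack top 'c' => pop. Stack: d
  Read 'b': push. Stack: db
Final stack: "db" (length 2)

2


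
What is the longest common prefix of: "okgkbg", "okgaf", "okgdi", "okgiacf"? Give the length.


Words: okgkbg, okgaf, okgdi, okgiacf
  Position 0: all 'o' => match
  Position 1: all 'k' => match
  Position 2: all 'g' => match
  Position 3: ('k', 'a', 'd', 'i') => mismatch, stop
LCP = "okg" (length 3)

3


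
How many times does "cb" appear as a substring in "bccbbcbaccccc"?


Searching for "cb" in "bccbbcbaccccc"
Scanning each position:
  Position 0: "bc" => no
  Position 1: "cc" => no
  Position 2: "cb" => MATCH
  Position 3: "bb" => no
  Position 4: "bc" => no
  Position 5: "cb" => MATCH
  Position 6: "ba" => no
  Position 7: "ac" => no
  Position 8: "cc" => no
  Position 9: "cc" => no
  Position 10: "cc" => no
  Position 11: "cc" => no
Total occurrences: 2

2


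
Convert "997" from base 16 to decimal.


Input: "997" in base 16
Positional expansion:
  Digit '9' (value 9) x 16^2 = 2304
  Digit '9' (value 9) x 16^1 = 144
  Digit '7' (value 7) x 16^0 = 7
Sum = 2455

2455


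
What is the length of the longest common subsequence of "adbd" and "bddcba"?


LCS of "adbd" and "bddcba"
DP table:
           b    d    d    c    b    a
      0    0    0    0    0    0    0
  a   0    0    0    0    0    0    1
  d   0    0    1    1    1    1    1
  b   0    1    1    1    1    2    2
  d   0    1    2    2    2    2    2
LCS length = dp[4][6] = 2

2


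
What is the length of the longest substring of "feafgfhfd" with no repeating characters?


Input: "feafgfhfd"
Sliding window (track last position of each char):
  Position 0 ('f'): window [0,0] length 1 -- new best
  Position 1 ('e'): window [0,1] length 2 -- new best
  Position 2 ('a'): window [0,2] length 3 -- new best
  Position 3 ('f'): repeat (last at 0), move window start to 1
  Position 3 ('f'): window [1,3] length 3
  Position 4 ('g'): window [1,4] length 4 -- new best
  Position 5 ('f'): repeat (last at 3), move window start to 4
  Position 5 ('f'): window [4,5] length 2
  Position 6 ('h'): window [4,6] length 3
  Position 7 ('f'): repeat (last at 5), move window start to 6
  Position 7 ('f'): window [6,7] length 2
  Position 8 ('d'): window [6,8] length 3
Longest substring with no repeats: "eafg" with length 4

4


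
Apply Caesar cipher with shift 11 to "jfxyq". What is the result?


Caesar cipher: shift "jfxyq" by 11
  'j' (pos 9) + 11 = pos 20 = 'u'
  'f' (pos 5) + 11 = pos 16 = 'q'
  'x' (pos 23) + 11 = pos 8 = 'i'
  'y' (pos 24) + 11 = pos 9 = 'j'
  'q' (pos 16) + 11 = pos 1 = 'b'
Result: uqijb

uqijb


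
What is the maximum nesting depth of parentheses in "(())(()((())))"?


Input: "(())(()((())))"
Tracking depth:
  Position 0 '(': depth becomes 1
  Position 1 '(': depth becomes 2
  Position 2 ')': depth becomes 1
  Position 3 ')': depth becomes 0
  Position 4 '(': depth becomes 1
  Position 5 '(': depth becomes 2
  Position 6 ')': depth becomes 1
  Position 7 '(': depth becomes 2
  Position 8 '(': depth becomes 3
  Position 9 '(': depth becomes 4
  Position 10 ')': depth becomes 3
  Position 11 ')': depth becomes 2
  Position 12 ')': depth becomes 1
  Position 13 ')': depth becomes 0
Maximum depth reached: 4

4


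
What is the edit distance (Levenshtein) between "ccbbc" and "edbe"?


Computing edit distance: "ccbbc" -> "edbe"
DP table:
           e    d    b    e
      0    1    2    3    4
  c   1    1    2    3    4
  c   2    2    2    3    4
  b   3    3    3    2    3
  b   4    4    4    3    3
  c   5    5    5    4    4
Edit distance = dp[5][4] = 4

4


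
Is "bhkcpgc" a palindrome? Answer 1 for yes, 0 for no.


Input: bhkcpgc
Reversed: cgpckhb
  Compare pos 0 ('b') with pos 6 ('c'): MISMATCH
  Compare pos 1 ('h') with pos 5 ('g'): MISMATCH
  Compare pos 2 ('k') with pos 4 ('p'): MISMATCH
Result: not a palindrome

0


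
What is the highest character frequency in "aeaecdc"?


Input: aeaecdc
Character counts:
  'a': 2
  'c': 2
  'd': 1
  'e': 2
Maximum frequency: 2

2


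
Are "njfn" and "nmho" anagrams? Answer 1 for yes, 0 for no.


Strings: "njfn", "nmho"
Sorted first:  fjnn
Sorted second: hmno
Differ at position 0: 'f' vs 'h' => not anagrams

0


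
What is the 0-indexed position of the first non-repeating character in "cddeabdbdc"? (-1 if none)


Input: cddeabdbdc
Character frequencies:
  'a': 1
  'b': 2
  'c': 2
  'd': 4
  'e': 1
Scanning left to right for freq == 1:
  Position 0 ('c'): freq=2, skip
  Position 1 ('d'): freq=4, skip
  Position 2 ('d'): freq=4, skip
  Position 3 ('e'): unique! => answer = 3

3


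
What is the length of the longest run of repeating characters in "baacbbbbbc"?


Input: "baacbbbbbc"
Scanning for longest run:
  Position 1 ('a'): new char, reset run to 1
  Position 2 ('a'): continues run of 'a', length=2
  Position 3 ('c'): new char, reset run to 1
  Position 4 ('b'): new char, reset run to 1
  Position 5 ('b'): continues run of 'b', length=2
  Position 6 ('b'): continues run of 'b', length=3
  Position 7 ('b'): continues run of 'b', length=4
  Position 8 ('b'): continues run of 'b', length=5
  Position 9 ('c'): new char, reset run to 1
Longest run: 'b' with length 5

5


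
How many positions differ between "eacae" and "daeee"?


Comparing "eacae" and "daeee" position by position:
  Position 0: 'e' vs 'd' => DIFFER
  Position 1: 'a' vs 'a' => same
  Position 2: 'c' vs 'e' => DIFFER
  Position 3: 'a' vs 'e' => DIFFER
  Position 4: 'e' vs 'e' => same
Positions that differ: 3

3


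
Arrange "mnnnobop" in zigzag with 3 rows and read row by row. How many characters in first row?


Zigzag "mnnnobop" into 3 rows:
Placing characters:
  'm' => row 0
  'n' => row 1
  'n' => row 2
  'n' => row 1
  'o' => row 0
  'b' => row 1
  'o' => row 2
  'p' => row 1
Rows:
  Row 0: "mo"
  Row 1: "nnbp"
  Row 2: "no"
First row length: 2

2


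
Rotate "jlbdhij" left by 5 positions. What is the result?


Input: "jlbdhij", rotate left by 5
First 5 characters: "jlbdh"
Remaining characters: "ij"
Concatenate remaining + first: "ij" + "jlbdh" = "ijjlbdh"

ijjlbdh


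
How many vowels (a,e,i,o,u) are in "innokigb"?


Input: innokigb
Checking each character:
  'i' at position 0: vowel (running total: 1)
  'n' at position 1: consonant
  'n' at position 2: consonant
  'o' at position 3: vowel (running total: 2)
  'k' at position 4: consonant
  'i' at position 5: vowel (running total: 3)
  'g' at position 6: consonant
  'b' at position 7: consonant
Total vowels: 3

3


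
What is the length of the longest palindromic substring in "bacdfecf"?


Input: "bacdfecf"
Checking substrings for palindromes:
  No multi-char palindromic substrings found
Longest palindromic substring: "b" with length 1

1


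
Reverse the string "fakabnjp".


Input: fakabnjp
Reading characters right to left:
  Position 7: 'p'
  Position 6: 'j'
  Position 5: 'n'
  Position 4: 'b'
  Position 3: 'a'
  Position 2: 'k'
  Position 1: 'a'
  Position 0: 'f'
Reversed: pjnbakaf

pjnbakaf


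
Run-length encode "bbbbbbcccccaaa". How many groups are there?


Input: bbbbbbcccccaaa
Scanning for consecutive runs:
  Group 1: 'b' x 6 (positions 0-5)
  Group 2: 'c' x 5 (positions 6-10)
  Group 3: 'a' x 3 (positions 11-13)
Total groups: 3

3


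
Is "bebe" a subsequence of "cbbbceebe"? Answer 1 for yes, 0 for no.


Check if "bebe" is a subsequence of "cbbbceebe"
Greedy scan:
  Position 0 ('c'): no match needed
  Position 1 ('b'): matches sub[0] = 'b'
  Position 2 ('b'): no match needed
  Position 3 ('b'): no match needed
  Position 4 ('c'): no match needed
  Position 5 ('e'): matches sub[1] = 'e'
  Position 6 ('e'): no match needed
  Position 7 ('b'): matches sub[2] = 'b'
  Position 8 ('e'): matches sub[3] = 'e'
All 4 characters matched => is a subsequence

1


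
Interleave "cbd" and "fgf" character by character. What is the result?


Interleaving "cbd" and "fgf":
  Position 0: 'c' from first, 'f' from second => "cf"
  Position 1: 'b' from first, 'g' from second => "bg"
  Position 2: 'd' from first, 'f' from second => "df"
Result: cfbgdf

cfbgdf


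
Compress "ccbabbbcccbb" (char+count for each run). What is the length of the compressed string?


Input: ccbabbbcccbb
Runs:
  'c' x 2 => "c2"
  'b' x 1 => "b1"
  'a' x 1 => "a1"
  'b' x 3 => "b3"
  'c' x 3 => "c3"
  'b' x 2 => "b2"
Compressed: "c2b1a1b3c3b2"
Compressed length: 12

12


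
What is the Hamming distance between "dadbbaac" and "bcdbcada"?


Comparing "dadbbaac" and "bcdbcada" position by position:
  Position 0: 'd' vs 'b' => differ
  Position 1: 'a' vs 'c' => differ
  Position 2: 'd' vs 'd' => same
  Position 3: 'b' vs 'b' => same
  Position 4: 'b' vs 'c' => differ
  Position 5: 'a' vs 'a' => same
  Position 6: 'a' vs 'd' => differ
  Position 7: 'c' vs 'a' => differ
Total differences (Hamming distance): 5

5


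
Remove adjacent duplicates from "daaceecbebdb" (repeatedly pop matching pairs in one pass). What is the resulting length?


Input: daaceecbebdb
Stack-based adjacent duplicate removal:
  Read 'd': push. Stack: d
  Read 'a': push. Stack: da
  Read 'a': matches stack top 'a' => pop. Stack: d
  Read 'c': push. Stack: dc
  Read 'e': push. Stack: dce
  Read 'e': matches stack top 'e' => pop. Stack: dc
  Read 'c': matches stack top 'c' => pop. Stack: d
  Read 'b': push. Stack: db
  Read 'e': push. Stack: dbe
  Read 'b': push. Stack: dbeb
  Read 'd': push. Stack: dbebd
  Read 'b': push. Stack: dbebdb
Final stack: "dbebdb" (length 6)

6


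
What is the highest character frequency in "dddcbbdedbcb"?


Input: dddcbbdedbcb
Character counts:
  'b': 4
  'c': 2
  'd': 5
  'e': 1
Maximum frequency: 5

5


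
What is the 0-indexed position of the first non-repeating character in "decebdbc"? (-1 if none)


Input: decebdbc
Character frequencies:
  'b': 2
  'c': 2
  'd': 2
  'e': 2
Scanning left to right for freq == 1:
  Position 0 ('d'): freq=2, skip
  Position 1 ('e'): freq=2, skip
  Position 2 ('c'): freq=2, skip
  Position 3 ('e'): freq=2, skip
  Position 4 ('b'): freq=2, skip
  Position 5 ('d'): freq=2, skip
  Position 6 ('b'): freq=2, skip
  Position 7 ('c'): freq=2, skip
  No unique character found => answer = -1

-1


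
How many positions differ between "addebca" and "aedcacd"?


Comparing "addebca" and "aedcacd" position by position:
  Position 0: 'a' vs 'a' => same
  Position 1: 'd' vs 'e' => DIFFER
  Position 2: 'd' vs 'd' => same
  Position 3: 'e' vs 'c' => DIFFER
  Position 4: 'b' vs 'a' => DIFFER
  Position 5: 'c' vs 'c' => same
  Position 6: 'a' vs 'd' => DIFFER
Positions that differ: 4

4


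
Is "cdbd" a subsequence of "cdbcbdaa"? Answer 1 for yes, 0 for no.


Check if "cdbd" is a subsequence of "cdbcbdaa"
Greedy scan:
  Position 0 ('c'): matches sub[0] = 'c'
  Position 1 ('d'): matches sub[1] = 'd'
  Position 2 ('b'): matches sub[2] = 'b'
  Position 3 ('c'): no match needed
  Position 4 ('b'): no match needed
  Position 5 ('d'): matches sub[3] = 'd'
  Position 6 ('a'): no match needed
  Position 7 ('a'): no match needed
All 4 characters matched => is a subsequence

1


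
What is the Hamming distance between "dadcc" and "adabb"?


Comparing "dadcc" and "adabb" position by position:
  Position 0: 'd' vs 'a' => differ
  Position 1: 'a' vs 'd' => differ
  Position 2: 'd' vs 'a' => differ
  Position 3: 'c' vs 'b' => differ
  Position 4: 'c' vs 'b' => differ
Total differences (Hamming distance): 5

5


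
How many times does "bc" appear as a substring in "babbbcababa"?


Searching for "bc" in "babbbcababa"
Scanning each position:
  Position 0: "ba" => no
  Position 1: "ab" => no
  Position 2: "bb" => no
  Position 3: "bb" => no
  Position 4: "bc" => MATCH
  Position 5: "ca" => no
  Position 6: "ab" => no
  Position 7: "ba" => no
  Position 8: "ab" => no
  Position 9: "ba" => no
Total occurrences: 1

1


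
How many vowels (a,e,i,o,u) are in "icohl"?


Input: icohl
Checking each character:
  'i' at position 0: vowel (running total: 1)
  'c' at position 1: consonant
  'o' at position 2: vowel (running total: 2)
  'h' at position 3: consonant
  'l' at position 4: consonant
Total vowels: 2

2


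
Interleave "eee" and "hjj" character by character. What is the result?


Interleaving "eee" and "hjj":
  Position 0: 'e' from first, 'h' from second => "eh"
  Position 1: 'e' from first, 'j' from second => "ej"
  Position 2: 'e' from first, 'j' from second => "ej"
Result: ehejej

ehejej


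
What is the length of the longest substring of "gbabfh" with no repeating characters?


Input: "gbabfh"
Sliding window (track last position of each char):
  Position 0 ('g'): window [0,0] length 1 -- new best
  Position 1 ('b'): window [0,1] length 2 -- new best
  Position 2 ('a'): window [0,2] length 3 -- new best
  Position 3 ('b'): repeat (last at 1), move window start to 2
  Position 3 ('b'): window [2,3] length 2
  Position 4 ('f'): window [2,4] length 3
  Position 5 ('h'): window [2,5] length 4 -- new best
Longest substring with no repeats: "abfh" with length 4

4


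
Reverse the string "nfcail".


Input: nfcail
Reading characters right to left:
  Position 5: 'l'
  Position 4: 'i'
  Position 3: 'a'
  Position 2: 'c'
  Position 1: 'f'
  Position 0: 'n'
Reversed: liacfn

liacfn


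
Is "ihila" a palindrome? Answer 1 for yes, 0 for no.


Input: ihila
Reversed: alihi
  Compare pos 0 ('i') with pos 4 ('a'): MISMATCH
  Compare pos 1 ('h') with pos 3 ('l'): MISMATCH
Result: not a palindrome

0


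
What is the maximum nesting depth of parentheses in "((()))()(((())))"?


Input: "((()))()(((())))"
Tracking depth:
  Position 0 '(': depth becomes 1
  Position 1 '(': depth becomes 2
  Position 2 '(': depth becomes 3
  Position 3 ')': depth becomes 2
  Position 4 ')': depth becomes 1
  Position 5 ')': depth becomes 0
  Position 6 '(': depth becomes 1
  Position 7 ')': depth becomes 0
  Position 8 '(': depth becomes 1
  Position 9 '(': depth becomes 2
  Position 10 '(': depth becomes 3
  Position 11 '(': depth becomes 4
  Position 12 ')': depth becomes 3
  Position 13 ')': depth becomes 2
  Position 14 ')': depth becomes 1
  Position 15 ')': depth becomes 0
Maximum depth reached: 4

4


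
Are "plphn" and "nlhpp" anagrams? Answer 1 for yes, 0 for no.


Strings: "plphn", "nlhpp"
Sorted first:  hlnpp
Sorted second: hlnpp
Sorted forms match => anagrams

1


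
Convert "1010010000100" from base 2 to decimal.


Input: "1010010000100" in base 2
Positional expansion:
  Digit '1' (value 1) x 2^12 = 4096
  Digit '0' (value 0) x 2^11 = 0
  Digit '1' (value 1) x 2^10 = 1024
  Digit '0' (value 0) x 2^9 = 0
  Digit '0' (value 0) x 2^8 = 0
  Digit '1' (value 1) x 2^7 = 128
  Digit '0' (value 0) x 2^6 = 0
  Digit '0' (value 0) x 2^5 = 0
  Digit '0' (value 0) x 2^4 = 0
  Digit '0' (value 0) x 2^3 = 0
  Digit '1' (value 1) x 2^2 = 4
  Digit '0' (value 0) x 2^1 = 0
  Digit '0' (value 0) x 2^0 = 0
Sum = 5252

5252


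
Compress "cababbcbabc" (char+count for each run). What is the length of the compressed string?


Input: cababbcbabc
Runs:
  'c' x 1 => "c1"
  'a' x 1 => "a1"
  'b' x 1 => "b1"
  'a' x 1 => "a1"
  'b' x 2 => "b2"
  'c' x 1 => "c1"
  'b' x 1 => "b1"
  'a' x 1 => "a1"
  'b' x 1 => "b1"
  'c' x 1 => "c1"
Compressed: "c1a1b1a1b2c1b1a1b1c1"
Compressed length: 20

20


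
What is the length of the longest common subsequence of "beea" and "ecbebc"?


LCS of "beea" and "ecbebc"
DP table:
           e    c    b    e    b    c
      0    0    0    0    0    0    0
  b   0    0    0    1    1    1    1
  e   0    1    1    1    2    2    2
  e   0    1    1    1    2    2    2
  a   0    1    1    1    2    2    2
LCS length = dp[4][6] = 2

2


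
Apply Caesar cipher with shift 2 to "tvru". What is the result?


Caesar cipher: shift "tvru" by 2
  't' (pos 19) + 2 = pos 21 = 'v'
  'v' (pos 21) + 2 = pos 23 = 'x'
  'r' (pos 17) + 2 = pos 19 = 't'
  'u' (pos 20) + 2 = pos 22 = 'w'
Result: vxtw

vxtw


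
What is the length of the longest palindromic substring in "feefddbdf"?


Input: "feefddbdf"
Checking substrings for palindromes:
  [0:4] "feef" (len 4) => palindrome
  [5:8] "dbd" (len 3) => palindrome
  [1:3] "ee" (len 2) => palindrome
  [4:6] "dd" (len 2) => palindrome
Longest palindromic substring: "feef" with length 4

4


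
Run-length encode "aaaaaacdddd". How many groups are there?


Input: aaaaaacdddd
Scanning for consecutive runs:
  Group 1: 'a' x 6 (positions 0-5)
  Group 2: 'c' x 1 (positions 6-6)
  Group 3: 'd' x 4 (positions 7-10)
Total groups: 3

3
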